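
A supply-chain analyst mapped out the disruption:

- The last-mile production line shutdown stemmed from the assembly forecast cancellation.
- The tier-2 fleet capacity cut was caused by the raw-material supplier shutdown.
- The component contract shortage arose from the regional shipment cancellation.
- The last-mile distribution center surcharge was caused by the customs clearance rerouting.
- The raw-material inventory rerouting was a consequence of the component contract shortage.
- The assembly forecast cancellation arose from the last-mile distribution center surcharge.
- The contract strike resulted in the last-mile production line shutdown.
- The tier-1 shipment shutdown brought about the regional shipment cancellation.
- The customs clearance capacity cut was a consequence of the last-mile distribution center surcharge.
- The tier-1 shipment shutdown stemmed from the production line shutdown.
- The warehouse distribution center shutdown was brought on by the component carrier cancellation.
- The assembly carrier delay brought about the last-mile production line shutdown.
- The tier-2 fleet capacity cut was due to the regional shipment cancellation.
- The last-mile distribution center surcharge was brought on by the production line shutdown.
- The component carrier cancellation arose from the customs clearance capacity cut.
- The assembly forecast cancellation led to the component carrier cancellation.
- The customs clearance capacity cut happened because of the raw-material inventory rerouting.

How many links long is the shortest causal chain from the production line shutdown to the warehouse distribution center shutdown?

Shortest chain: the production line shutdown → the last-mile distribution center surcharge → the assembly forecast cancellation → the component carrier cancellation → the warehouse distribution center shutdown.

4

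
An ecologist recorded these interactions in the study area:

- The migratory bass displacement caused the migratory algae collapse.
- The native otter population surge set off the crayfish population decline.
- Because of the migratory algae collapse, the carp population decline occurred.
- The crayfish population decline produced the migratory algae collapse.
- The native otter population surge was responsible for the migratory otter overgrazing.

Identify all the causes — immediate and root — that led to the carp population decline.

Immediate cause of the carp population decline: the migratory algae collapse.
Further upstream: the native otter population surge, the migratory bass displacement, the crayfish population decline.

the crayfish population decline, the migratory algae collapse, the migratory bass displacement, the native otter population surge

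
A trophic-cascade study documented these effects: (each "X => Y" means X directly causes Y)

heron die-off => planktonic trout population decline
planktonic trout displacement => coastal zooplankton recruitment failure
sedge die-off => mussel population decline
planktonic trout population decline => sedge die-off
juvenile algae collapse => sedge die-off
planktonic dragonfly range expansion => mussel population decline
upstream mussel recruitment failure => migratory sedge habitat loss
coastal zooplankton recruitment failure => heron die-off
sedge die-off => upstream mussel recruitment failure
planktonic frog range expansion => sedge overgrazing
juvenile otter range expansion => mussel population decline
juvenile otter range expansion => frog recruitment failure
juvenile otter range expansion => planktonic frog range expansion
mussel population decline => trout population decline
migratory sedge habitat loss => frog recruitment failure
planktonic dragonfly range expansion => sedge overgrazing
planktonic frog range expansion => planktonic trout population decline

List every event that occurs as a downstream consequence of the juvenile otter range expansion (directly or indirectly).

the frog recruitment failure, the migratory sedge habitat loss, the mussel population decline, the planktonic frog range expansion, the planktonic trout population decline, the sedge die-off, the sedge overgrazing, the trout population decline, the upstream mussel recruitment failure

Direct effects: the planktonic frog range expansion, the mussel population decline, the frog recruitment failure.
2 steps out: the planktonic trout population decline, the trout population decline, the sedge overgrazing.
3 steps out: the sedge die-off.
4 steps out: the upstream mussel recruitment failure.
5 steps out: the migratory sedge habitat loss.
Not reachable from it: the planktonic trout displacement, the juvenile algae collapse, the coastal zooplankton recruitment failure, the heron die-off, the planktonic dragonfly range expansion.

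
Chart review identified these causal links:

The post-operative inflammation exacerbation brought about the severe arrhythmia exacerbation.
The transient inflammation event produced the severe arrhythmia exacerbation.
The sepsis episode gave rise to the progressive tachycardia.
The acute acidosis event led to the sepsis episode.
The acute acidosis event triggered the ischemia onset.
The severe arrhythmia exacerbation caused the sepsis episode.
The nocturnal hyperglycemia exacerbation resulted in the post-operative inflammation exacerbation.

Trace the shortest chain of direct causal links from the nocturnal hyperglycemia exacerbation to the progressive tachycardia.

the nocturnal hyperglycemia exacerbation → the post-operative inflammation exacerbation → the severe arrhythmia exacerbation → the sepsis episode → the progressive tachycardia

the nocturnal hyperglycemia exacerbation → the post-operative inflammation exacerbation
the post-operative inflammation exacerbation → the severe arrhythmia exacerbation
the severe arrhythmia exacerbation → the sepsis episode
the sepsis episode → the progressive tachycardia
Length: 4 steps.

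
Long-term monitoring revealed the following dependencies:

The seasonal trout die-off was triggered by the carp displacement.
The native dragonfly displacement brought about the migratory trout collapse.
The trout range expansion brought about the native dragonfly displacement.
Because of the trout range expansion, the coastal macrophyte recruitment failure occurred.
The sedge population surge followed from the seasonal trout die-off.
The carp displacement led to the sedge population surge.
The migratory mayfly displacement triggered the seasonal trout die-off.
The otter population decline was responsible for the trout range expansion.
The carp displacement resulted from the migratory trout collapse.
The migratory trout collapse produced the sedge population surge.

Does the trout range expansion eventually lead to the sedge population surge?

There is a causal chain: the trout range expansion → the native dragonfly displacement → the migratory trout collapse → the sedge population surge.

Yes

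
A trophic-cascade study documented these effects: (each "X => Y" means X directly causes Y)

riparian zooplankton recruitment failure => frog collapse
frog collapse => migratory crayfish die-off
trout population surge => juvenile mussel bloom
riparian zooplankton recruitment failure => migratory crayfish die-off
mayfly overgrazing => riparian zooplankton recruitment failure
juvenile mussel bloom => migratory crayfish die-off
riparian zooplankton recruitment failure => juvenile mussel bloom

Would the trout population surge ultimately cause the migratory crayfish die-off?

Yes

There is a causal chain: the trout population surge → the juvenile mussel bloom → the migratory crayfish die-off.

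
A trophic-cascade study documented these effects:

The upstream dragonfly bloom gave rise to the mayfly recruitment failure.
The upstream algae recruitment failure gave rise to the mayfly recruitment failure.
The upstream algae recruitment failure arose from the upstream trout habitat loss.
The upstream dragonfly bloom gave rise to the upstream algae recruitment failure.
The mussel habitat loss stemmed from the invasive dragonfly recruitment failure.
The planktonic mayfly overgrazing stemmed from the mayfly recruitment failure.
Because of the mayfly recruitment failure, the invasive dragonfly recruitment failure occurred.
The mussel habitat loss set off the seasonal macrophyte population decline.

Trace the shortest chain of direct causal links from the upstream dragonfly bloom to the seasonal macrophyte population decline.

the upstream dragonfly bloom → the mayfly recruitment failure → the invasive dragonfly recruitment failure → the mussel habitat loss → the seasonal macrophyte population decline

the upstream dragonfly bloom → the mayfly recruitment failure
the mayfly recruitment failure → the invasive dragonfly recruitment failure
the invasive dragonfly recruitment failure → the mussel habitat loss
the mussel habitat loss → the seasonal macrophyte population decline
Length: 4 steps.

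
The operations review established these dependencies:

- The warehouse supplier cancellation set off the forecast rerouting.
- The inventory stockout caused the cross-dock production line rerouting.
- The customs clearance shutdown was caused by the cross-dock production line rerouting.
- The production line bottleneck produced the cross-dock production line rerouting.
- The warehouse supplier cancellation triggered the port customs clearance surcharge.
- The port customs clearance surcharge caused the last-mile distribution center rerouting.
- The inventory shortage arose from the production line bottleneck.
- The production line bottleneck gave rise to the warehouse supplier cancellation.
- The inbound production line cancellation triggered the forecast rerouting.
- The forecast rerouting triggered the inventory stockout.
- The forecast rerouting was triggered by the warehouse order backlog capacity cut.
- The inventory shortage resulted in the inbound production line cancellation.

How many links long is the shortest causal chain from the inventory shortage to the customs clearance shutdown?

5

Shortest chain: the inventory shortage → the inbound production line cancellation → the forecast rerouting → the inventory stockout → the cross-dock production line rerouting → the customs clearance shutdown.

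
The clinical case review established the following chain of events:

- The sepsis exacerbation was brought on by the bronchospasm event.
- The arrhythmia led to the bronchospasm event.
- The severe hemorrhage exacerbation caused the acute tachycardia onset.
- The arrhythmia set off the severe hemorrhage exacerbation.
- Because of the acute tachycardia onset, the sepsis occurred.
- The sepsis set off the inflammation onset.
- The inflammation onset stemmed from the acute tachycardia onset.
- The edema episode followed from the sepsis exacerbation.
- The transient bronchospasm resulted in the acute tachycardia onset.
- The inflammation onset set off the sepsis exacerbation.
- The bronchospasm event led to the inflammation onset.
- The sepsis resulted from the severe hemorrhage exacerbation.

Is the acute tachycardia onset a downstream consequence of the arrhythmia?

There is a causal chain: the arrhythmia → the severe hemorrhage exacerbation → the acute tachycardia onset.

Yes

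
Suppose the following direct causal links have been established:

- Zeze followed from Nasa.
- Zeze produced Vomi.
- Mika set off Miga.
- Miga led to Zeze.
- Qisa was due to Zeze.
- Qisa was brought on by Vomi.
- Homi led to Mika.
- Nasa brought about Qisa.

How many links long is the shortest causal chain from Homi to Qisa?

4

Shortest chain: Homi → Mika → Miga → Zeze → Qisa.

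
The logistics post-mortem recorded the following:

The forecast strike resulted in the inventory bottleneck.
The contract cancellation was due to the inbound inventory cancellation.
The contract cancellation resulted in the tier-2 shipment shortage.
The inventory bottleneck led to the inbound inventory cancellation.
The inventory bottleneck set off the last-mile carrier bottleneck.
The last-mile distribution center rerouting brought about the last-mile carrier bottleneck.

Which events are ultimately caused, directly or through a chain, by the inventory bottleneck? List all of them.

the contract cancellation, the inbound inventory cancellation, the last-mile carrier bottleneck, the tier-2 shipment shortage

Direct effects: the inbound inventory cancellation, the last-mile carrier bottleneck.
2 steps out: the contract cancellation.
3 steps out: the tier-2 shipment shortage.
Not reachable from it: the forecast strike, the last-mile distribution center rerouting.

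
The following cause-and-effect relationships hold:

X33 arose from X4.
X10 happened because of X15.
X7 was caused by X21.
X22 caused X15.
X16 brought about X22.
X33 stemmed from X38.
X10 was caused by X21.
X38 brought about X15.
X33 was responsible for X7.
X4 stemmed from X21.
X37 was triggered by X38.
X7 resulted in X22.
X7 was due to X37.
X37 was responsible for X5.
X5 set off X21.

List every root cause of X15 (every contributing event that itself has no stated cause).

Tracing upstream from X15: X15 ← X38.
A separate upstream branch: X15 ← X22 ← X16.
Each of those chain origins has no stated cause.

X16, X38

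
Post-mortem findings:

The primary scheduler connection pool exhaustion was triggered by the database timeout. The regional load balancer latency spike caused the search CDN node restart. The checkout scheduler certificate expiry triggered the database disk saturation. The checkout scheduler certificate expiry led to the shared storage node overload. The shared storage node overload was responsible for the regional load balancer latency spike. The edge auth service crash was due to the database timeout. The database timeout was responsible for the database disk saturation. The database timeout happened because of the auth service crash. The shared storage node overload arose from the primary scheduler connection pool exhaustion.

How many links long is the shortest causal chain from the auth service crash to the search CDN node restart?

5

Shortest chain: the auth service crash → the database timeout → the primary scheduler connection pool exhaustion → the shared storage node overload → the regional load balancer latency spike → the search CDN node restart.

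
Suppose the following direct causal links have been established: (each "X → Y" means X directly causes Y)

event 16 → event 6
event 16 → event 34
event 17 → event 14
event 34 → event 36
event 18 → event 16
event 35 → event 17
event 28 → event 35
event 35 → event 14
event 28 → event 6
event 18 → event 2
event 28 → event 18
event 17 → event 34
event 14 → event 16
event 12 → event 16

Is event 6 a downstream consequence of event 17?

There is a causal chain: event 17 → event 14 → event 16 → event 6.

Yes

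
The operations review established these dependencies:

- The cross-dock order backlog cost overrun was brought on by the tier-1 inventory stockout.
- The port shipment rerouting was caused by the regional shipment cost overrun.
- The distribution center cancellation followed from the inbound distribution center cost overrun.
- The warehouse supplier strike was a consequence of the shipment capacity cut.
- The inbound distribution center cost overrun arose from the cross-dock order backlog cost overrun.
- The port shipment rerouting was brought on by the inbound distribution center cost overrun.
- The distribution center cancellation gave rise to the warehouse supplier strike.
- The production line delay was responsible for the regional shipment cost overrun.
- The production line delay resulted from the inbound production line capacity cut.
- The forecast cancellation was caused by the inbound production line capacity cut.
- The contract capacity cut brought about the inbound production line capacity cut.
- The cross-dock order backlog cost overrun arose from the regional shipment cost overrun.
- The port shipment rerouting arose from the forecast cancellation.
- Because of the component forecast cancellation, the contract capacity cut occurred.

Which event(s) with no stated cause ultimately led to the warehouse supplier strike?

Tracing upstream from the warehouse supplier strike: the warehouse supplier strike ← the distribution center cancellation ← the inbound distribution center cost overrun ← the cross-dock order backlog cost overrun ← the regional shipment cost overrun ← the production line delay ← the inbound production line capacity cut ← the contract capacity cut ← the component forecast cancellation.
A separate upstream branch: the warehouse supplier strike ← the distribution center cancellation ← the inbound distribution center cost overrun ← the cross-dock order backlog cost overrun ← the tier-1 inventory stockout.
A separate upstream branch: the warehouse supplier strike ← the shipment capacity cut.
Each of those chain origins has no stated cause.

the component forecast cancellation, the shipment capacity cut, the tier-1 inventory stockout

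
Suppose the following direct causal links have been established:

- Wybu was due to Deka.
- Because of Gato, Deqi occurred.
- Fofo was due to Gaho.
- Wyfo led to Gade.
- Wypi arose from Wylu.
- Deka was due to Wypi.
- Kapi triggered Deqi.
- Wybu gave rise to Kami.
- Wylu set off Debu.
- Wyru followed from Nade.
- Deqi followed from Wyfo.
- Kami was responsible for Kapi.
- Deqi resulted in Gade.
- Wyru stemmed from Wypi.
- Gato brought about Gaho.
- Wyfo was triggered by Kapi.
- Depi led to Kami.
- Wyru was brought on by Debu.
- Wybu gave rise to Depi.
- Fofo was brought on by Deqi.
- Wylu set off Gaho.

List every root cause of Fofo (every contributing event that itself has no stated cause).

Tracing upstream from Fofo: Fofo ← Gaho ← Gato.
A separate upstream branch: Fofo ← Gaho ← Wylu.
Each of those chain origins has no stated cause.

Gato, Wylu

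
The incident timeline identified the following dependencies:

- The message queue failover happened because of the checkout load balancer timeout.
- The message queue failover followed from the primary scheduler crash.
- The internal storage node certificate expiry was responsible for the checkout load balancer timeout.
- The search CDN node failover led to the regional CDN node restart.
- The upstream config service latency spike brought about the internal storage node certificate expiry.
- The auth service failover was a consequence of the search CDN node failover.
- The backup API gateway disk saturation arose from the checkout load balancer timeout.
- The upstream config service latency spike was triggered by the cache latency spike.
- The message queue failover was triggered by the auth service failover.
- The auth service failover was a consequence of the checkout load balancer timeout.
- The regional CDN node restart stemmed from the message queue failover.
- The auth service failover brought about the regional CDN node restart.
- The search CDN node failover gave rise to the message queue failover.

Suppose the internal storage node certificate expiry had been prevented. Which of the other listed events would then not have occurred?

the backup API gateway disk saturation, the checkout load balancer timeout

Downstream of the internal storage node certificate expiry: the checkout load balancer timeout, the auth service failover, the backup API gateway disk saturation, the message queue failover, the regional CDN node restart.
Of those, still caused via another path: the auth service failover, the message queue failover, the regional CDN node restart.
The remainder have no surviving cause.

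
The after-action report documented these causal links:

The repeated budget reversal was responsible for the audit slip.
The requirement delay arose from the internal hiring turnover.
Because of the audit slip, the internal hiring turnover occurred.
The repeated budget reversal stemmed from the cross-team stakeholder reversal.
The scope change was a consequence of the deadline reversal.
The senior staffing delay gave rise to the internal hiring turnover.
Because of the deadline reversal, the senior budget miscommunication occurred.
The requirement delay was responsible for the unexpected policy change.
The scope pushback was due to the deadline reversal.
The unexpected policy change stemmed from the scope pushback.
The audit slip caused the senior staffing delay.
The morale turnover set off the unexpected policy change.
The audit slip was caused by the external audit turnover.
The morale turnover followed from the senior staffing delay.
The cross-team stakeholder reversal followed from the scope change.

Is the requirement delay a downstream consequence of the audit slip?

Yes

There is a causal chain: the audit slip → the internal hiring turnover → the requirement delay.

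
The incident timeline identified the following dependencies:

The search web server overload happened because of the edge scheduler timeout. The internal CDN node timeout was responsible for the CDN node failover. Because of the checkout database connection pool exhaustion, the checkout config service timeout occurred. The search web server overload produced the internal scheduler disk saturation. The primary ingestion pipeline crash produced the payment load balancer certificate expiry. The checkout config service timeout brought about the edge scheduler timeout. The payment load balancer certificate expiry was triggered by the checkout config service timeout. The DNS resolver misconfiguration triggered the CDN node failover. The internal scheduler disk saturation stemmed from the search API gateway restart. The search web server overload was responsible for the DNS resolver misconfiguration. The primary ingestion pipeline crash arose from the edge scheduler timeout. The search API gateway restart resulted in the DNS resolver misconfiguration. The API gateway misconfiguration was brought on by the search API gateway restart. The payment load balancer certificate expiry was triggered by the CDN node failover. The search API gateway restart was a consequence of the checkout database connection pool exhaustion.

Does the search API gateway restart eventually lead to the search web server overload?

The search API gateway restart leads to the API gateway misconfiguration, the DNS resolver misconfiguration, the CDN node failover, the internal scheduler disk saturation, the payment load balancer certificate expiry; the search web server overload is not among them.

No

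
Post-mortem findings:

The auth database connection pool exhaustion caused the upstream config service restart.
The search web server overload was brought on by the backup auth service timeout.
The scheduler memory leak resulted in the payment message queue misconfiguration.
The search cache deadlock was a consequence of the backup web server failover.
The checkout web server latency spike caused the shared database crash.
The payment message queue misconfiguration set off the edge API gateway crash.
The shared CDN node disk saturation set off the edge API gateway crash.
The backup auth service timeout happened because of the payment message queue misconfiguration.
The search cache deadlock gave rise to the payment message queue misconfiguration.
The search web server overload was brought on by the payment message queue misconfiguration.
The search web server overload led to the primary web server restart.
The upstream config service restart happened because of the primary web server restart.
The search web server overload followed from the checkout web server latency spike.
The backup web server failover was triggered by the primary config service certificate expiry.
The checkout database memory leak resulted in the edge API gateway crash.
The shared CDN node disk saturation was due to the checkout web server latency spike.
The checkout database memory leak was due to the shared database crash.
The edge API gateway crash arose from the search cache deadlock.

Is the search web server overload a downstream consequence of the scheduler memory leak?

There is a causal chain: the scheduler memory leak → the payment message queue misconfiguration → the search web server overload.

Yes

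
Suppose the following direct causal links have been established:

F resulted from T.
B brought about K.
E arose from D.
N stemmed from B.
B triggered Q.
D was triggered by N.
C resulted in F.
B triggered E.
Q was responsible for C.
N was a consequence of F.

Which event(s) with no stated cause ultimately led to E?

B, T

Tracing upstream from E: E ← B.
A separate upstream branch: E ← D ← N ← F ← T.
Each of those chain origins has no stated cause.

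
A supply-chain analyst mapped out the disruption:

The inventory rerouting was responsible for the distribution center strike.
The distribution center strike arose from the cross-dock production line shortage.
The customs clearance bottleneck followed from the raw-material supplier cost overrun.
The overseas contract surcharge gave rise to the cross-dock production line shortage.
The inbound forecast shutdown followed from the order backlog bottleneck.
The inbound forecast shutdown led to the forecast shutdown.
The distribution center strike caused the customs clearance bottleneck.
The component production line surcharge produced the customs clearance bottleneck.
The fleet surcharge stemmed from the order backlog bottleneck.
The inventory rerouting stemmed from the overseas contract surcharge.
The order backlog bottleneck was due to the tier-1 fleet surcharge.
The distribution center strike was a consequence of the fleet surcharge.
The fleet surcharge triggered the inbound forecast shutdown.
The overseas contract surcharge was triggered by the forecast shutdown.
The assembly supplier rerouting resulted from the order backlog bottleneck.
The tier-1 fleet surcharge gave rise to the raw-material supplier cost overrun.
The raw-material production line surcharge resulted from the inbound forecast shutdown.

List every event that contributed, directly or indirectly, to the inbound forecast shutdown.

the fleet surcharge, the order backlog bottleneck, the tier-1 fleet surcharge

Immediate causes of the inbound forecast shutdown: the order backlog bottleneck, the fleet surcharge.
Further upstream: the tier-1 fleet surcharge.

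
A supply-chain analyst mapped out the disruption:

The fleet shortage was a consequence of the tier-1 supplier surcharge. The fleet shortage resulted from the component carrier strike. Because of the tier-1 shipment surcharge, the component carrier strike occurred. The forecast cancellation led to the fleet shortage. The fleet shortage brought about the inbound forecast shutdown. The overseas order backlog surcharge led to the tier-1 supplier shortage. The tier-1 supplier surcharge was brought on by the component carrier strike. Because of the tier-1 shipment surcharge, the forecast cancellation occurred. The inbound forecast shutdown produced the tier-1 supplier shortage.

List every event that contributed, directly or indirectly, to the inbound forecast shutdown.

the component carrier strike, the fleet shortage, the forecast cancellation, the tier-1 shipment surcharge, the tier-1 supplier surcharge

Immediate cause of the inbound forecast shutdown: the fleet shortage.
Further upstream: the tier-1 shipment surcharge, the forecast cancellation, the component carrier strike, the tier-1 supplier surcharge.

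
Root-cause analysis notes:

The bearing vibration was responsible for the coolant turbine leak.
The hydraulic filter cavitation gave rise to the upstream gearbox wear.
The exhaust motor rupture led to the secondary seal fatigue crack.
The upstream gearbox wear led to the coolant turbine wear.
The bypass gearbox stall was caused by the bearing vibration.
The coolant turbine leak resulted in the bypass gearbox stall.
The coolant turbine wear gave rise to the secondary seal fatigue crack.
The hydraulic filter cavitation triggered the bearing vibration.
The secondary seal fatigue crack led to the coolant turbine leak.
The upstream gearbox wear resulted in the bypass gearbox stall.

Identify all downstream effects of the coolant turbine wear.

the bypass gearbox stall, the coolant turbine leak, the secondary seal fatigue crack

Direct effects: the secondary seal fatigue crack.
2 steps out: the coolant turbine leak.
3 steps out: the bypass gearbox stall.
Not reachable from it: the hydraulic filter cavitation, the upstream gearbox wear, the bearing vibration, the exhaust motor rupture.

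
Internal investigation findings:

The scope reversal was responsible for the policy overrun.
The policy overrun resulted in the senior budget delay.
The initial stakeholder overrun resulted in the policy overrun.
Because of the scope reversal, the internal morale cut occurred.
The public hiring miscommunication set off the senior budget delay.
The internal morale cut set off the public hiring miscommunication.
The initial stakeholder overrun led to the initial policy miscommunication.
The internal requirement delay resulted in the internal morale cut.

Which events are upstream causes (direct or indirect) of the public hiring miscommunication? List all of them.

the internal morale cut, the internal requirement delay, the scope reversal

Immediate cause of the public hiring miscommunication: the internal morale cut.
Further upstream: the internal requirement delay, the scope reversal.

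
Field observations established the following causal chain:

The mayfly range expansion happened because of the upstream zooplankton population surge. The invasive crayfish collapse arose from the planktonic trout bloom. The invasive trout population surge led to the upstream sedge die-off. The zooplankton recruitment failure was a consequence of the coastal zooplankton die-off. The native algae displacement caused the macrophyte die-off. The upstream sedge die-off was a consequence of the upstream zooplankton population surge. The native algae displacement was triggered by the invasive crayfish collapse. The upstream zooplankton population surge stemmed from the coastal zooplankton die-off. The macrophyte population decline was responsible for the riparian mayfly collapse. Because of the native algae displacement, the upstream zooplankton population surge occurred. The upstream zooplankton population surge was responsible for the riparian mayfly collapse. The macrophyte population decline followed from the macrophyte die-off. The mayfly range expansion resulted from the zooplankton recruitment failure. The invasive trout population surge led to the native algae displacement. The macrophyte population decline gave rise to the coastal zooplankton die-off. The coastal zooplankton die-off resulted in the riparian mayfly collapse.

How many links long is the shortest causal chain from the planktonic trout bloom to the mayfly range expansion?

4

Shortest chain: the planktonic trout bloom → the invasive crayfish collapse → the native algae displacement → the upstream zooplankton population surge → the mayfly range expansion.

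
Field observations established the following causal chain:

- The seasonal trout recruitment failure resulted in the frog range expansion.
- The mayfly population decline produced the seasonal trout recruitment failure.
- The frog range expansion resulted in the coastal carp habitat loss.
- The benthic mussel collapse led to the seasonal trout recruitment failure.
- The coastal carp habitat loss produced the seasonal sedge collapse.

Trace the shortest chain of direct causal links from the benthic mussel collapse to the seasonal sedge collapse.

the benthic mussel collapse → the seasonal trout recruitment failure → the frog range expansion → the coastal carp habitat loss → the seasonal sedge collapse

the benthic mussel collapse → the seasonal trout recruitment failure
the seasonal trout recruitment failure → the frog range expansion
the frog range expansion → the coastal carp habitat loss
the coastal carp habitat loss → the seasonal sedge collapse
Length: 4 steps.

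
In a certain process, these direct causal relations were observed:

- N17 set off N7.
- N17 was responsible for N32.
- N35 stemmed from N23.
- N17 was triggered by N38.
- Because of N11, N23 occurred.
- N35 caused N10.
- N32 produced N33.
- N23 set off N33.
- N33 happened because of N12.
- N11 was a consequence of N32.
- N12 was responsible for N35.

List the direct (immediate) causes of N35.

N12, N23

Upstream contributors include N38, N17, N32, N11, but only N12, N23 feed directly into N35.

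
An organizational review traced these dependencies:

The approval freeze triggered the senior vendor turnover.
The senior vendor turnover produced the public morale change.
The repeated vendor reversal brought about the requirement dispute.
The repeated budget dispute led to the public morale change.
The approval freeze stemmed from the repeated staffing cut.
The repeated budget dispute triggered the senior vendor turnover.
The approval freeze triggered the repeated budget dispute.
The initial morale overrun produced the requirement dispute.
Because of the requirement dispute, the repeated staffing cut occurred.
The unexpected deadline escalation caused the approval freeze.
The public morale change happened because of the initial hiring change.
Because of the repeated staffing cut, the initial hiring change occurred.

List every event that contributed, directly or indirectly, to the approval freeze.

Immediate causes of the approval freeze: the repeated staffing cut, the unexpected deadline escalation.
Further upstream: the initial morale overrun, the repeated vendor reversal, the requirement dispute.

the initial morale overrun, the repeated staffing cut, the repeated vendor reversal, the requirement dispute, the unexpected deadline escalation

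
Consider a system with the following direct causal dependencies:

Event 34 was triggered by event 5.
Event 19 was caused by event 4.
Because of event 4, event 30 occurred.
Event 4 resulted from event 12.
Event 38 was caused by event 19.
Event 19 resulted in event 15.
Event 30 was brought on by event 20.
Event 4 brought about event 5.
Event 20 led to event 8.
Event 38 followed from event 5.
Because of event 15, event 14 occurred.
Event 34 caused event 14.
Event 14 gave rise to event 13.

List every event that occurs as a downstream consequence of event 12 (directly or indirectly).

Direct effects: event 4.
2 steps out: event 5, event 19, event 30.
3 steps out: event 34, event 15, event 38.
4 steps out: event 14.
5 steps out: event 13.
Not reachable from it: event 20, event 8.

event 13, event 14, event 15, event 19, event 30, event 34, event 38, event 4, event 5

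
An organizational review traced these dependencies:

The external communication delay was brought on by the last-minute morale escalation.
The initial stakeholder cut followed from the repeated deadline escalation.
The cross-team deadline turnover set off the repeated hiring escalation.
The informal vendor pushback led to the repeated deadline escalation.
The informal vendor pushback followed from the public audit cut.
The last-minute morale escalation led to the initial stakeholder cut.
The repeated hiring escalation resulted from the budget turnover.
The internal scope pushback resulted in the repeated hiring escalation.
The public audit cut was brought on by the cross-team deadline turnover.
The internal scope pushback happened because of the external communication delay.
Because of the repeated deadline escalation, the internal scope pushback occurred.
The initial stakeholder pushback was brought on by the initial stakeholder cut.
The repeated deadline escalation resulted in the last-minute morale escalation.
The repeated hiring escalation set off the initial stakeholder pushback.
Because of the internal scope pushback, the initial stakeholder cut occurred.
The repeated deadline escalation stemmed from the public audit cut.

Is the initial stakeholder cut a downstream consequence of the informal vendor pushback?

Yes

There is a causal chain: the informal vendor pushback → the repeated deadline escalation → the initial stakeholder cut.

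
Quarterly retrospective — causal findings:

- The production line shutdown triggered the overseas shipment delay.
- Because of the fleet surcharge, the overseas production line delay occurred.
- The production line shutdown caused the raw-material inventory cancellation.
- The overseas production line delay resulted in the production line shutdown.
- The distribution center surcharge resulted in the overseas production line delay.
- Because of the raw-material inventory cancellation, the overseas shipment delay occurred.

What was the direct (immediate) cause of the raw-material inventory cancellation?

the production line shutdown

Upstream contributors include the distribution center surcharge, the overseas production line delay, the fleet surcharge, but only the production line shutdown feeds directly into the raw-material inventory cancellation.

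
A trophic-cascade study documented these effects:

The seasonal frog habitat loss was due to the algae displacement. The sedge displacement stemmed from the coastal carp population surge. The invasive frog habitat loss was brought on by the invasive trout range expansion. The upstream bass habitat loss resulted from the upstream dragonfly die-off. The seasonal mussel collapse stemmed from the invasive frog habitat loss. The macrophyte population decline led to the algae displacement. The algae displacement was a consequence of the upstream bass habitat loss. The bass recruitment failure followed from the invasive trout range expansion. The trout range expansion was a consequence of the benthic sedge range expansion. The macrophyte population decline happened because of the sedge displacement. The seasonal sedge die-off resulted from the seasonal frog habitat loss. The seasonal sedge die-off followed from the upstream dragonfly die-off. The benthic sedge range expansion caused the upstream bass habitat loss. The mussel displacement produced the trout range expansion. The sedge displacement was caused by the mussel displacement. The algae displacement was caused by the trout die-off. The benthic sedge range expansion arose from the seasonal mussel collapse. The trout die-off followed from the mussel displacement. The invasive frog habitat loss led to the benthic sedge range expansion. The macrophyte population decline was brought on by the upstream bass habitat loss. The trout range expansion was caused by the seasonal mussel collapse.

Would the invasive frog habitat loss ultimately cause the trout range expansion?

There is a causal chain: the invasive frog habitat loss → the seasonal mussel collapse → the trout range expansion.

Yes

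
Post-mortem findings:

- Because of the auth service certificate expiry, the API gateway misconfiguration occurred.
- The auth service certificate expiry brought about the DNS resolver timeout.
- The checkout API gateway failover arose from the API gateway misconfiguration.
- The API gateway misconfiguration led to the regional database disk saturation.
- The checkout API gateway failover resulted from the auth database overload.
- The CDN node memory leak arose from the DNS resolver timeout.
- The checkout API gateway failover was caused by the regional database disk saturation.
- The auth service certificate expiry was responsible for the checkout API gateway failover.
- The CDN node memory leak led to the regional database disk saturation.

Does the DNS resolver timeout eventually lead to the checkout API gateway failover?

Yes

There is a causal chain: the DNS resolver timeout → the CDN node memory leak → the regional database disk saturation → the checkout API gateway failover.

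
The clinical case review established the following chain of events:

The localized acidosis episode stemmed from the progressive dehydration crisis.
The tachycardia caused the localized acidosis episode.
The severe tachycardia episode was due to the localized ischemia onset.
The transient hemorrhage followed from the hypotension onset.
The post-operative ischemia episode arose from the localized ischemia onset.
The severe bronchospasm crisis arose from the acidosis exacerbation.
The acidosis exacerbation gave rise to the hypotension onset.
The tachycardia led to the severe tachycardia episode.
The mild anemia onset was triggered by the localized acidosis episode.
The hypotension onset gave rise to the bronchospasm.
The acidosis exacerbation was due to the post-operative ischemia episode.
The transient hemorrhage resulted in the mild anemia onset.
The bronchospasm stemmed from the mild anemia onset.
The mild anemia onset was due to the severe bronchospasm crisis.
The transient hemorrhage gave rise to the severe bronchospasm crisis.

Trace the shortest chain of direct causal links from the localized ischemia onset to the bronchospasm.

the localized ischemia onset → the post-operative ischemia episode → the acidosis exacerbation → the hypotension onset → the bronchospasm

the localized ischemia onset → the post-operative ischemia episode
the post-operative ischemia episode → the acidosis exacerbation
the acidosis exacerbation → the hypotension onset
the hypotension onset → the bronchospasm
Length: 4 steps.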